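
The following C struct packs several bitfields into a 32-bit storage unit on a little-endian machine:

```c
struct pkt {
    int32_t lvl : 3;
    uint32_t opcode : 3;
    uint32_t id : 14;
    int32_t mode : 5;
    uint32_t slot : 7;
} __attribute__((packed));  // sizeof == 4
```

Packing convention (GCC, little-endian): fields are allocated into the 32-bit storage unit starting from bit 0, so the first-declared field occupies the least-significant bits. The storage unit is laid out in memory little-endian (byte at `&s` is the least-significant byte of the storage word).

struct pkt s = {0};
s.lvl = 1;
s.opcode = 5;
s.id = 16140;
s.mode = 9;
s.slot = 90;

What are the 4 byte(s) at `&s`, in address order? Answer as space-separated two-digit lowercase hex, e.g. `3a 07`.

29 c3 9f b4

[0+:3] lvl=1 & 0x7 = 0x1; word=0x00000001
[3+:3] opcode=5 & 0x7 = 0x5; word=0x00000029
[6+:14] id=16140 & 0x3fff = 0x3f0c; word=0x000fc329
[20+:5] mode=9 & 0x1f = 0x9; word=0x009fc329
[25+:7] slot=90 & 0x7f = 0x5a; word=0xb49fc329
word = 0xb49fc329 → little-endian bytes:
  [0]=0x29  [1]=0xc3  [2]=0x9f  [3]=0xb4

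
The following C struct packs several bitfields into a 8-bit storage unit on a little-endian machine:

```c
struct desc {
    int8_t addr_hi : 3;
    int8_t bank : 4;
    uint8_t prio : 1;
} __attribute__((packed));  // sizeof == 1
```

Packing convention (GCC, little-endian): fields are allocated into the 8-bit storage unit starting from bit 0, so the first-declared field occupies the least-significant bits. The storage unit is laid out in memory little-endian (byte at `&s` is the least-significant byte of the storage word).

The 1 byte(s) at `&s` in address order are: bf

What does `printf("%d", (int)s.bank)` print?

[0]=0xbf (little-endian) → word 0xbf
addr_hi [0+:3] = (word>>0) & 0x7 = 7
bank [3+:4] = (word>>3) & 0xf = 7  ←
prio [7+:1] = (word>>7) & 0x1 = 1
bank signed 4b, MSB=0: value = 7

7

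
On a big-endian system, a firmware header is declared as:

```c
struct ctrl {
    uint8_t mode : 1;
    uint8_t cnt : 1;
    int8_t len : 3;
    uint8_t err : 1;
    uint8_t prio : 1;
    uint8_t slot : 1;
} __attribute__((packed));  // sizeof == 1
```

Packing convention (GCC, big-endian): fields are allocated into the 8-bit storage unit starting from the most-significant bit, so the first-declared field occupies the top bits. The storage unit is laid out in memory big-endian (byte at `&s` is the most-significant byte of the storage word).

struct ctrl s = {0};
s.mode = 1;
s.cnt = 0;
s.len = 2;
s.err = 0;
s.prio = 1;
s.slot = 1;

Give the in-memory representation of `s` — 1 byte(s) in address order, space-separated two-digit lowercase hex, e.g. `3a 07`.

93

mode:1 = 1 → 0x1 << 7 → word 0x80
cnt:1 = 0 → 0x0 << 6 → word 0x80
len:3 = 2 → 0x2 << 3 → word 0x90
err:1 = 0 → 0x0 << 2 → word 0x90
prio:1 = 1 → 0x1 << 1 → word 0x92
slot:1 = 1 → 0x1 << 0 → word 0x93
word = 0x93 → big-endian bytes:
  [0]=0x93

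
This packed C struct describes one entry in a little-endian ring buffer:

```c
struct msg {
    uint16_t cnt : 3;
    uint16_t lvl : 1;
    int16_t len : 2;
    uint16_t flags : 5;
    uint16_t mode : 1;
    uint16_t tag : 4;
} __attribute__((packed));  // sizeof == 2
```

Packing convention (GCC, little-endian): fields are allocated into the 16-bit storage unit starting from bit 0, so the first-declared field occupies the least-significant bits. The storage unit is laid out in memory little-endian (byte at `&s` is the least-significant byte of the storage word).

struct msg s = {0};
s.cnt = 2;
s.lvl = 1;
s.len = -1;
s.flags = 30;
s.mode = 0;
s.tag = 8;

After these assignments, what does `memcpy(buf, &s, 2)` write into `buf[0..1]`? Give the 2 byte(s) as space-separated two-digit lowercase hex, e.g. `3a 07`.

[0+:3] cnt=2 & 0x7 = 0x2; word=0x0002
[3+:1] lvl=1 & 0x1 = 0x1; word=0x000a
[4+:2] len=-1 & 0x3 = 0x3; word=0x003a
[6+:5] flags=30 & 0x1f = 0x1e; word=0x07ba
[11+:1] mode=0 & 0x1 = 0x0; word=0x07ba
[12+:4] tag=8 & 0xf = 0x8; word=0x87ba
word = 0x87ba → little-endian bytes:
  [0]=0xba  [1]=0x87

ba 87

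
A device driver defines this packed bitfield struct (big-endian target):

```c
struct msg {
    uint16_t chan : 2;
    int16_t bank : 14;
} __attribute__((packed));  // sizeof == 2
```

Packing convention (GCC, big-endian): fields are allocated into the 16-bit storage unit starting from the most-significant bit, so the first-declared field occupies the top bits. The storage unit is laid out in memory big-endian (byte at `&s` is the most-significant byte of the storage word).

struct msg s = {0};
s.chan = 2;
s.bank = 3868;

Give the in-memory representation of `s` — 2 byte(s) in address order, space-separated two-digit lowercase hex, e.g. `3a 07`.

8f 1c

chan (2b) val=2 bits=0x2 at bit 14: 0x8000
bank (14b) val=3868 bits=0xf1c at bit 0: 0x8f1c
word = 0x8f1c → big-endian bytes:
  [0]=0x8f  [1]=0x1c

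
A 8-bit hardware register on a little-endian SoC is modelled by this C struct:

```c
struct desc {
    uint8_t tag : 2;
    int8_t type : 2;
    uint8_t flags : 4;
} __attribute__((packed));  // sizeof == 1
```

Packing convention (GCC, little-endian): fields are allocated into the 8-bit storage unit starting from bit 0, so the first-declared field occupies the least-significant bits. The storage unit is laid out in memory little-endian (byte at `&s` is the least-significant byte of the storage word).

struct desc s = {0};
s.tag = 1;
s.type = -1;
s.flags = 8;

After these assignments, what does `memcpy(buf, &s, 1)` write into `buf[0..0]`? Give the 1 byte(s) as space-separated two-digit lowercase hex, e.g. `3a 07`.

tag (2b) val=1 bits=0x1 at bit 0: 0x01
type (2b) val=-1 bits=0x3 at bit 2: 0x0d
flags (4b) val=8 bits=0x8 at bit 4: 0x8d
word = 0x8d → little-endian bytes:
  [0]=0x8d

8d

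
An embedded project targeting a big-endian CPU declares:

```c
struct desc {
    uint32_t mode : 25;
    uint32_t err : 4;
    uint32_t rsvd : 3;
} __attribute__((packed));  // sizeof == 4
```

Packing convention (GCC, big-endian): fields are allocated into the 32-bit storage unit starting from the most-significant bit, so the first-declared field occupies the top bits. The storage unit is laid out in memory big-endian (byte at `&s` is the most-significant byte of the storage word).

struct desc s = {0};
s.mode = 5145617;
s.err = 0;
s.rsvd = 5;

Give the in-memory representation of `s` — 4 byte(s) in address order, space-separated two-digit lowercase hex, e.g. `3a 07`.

mode:25 = 5145617 → 0x4e8411 << 7 → word 0x27420880
err:4 = 0 → 0x0 << 3 → word 0x27420880
rsvd:3 = 5 → 0x5 << 0 → word 0x27420885
word = 0x27420885 → big-endian bytes:
  [0]=0x27  [1]=0x42  [2]=0x08  [3]=0x85

27 42 08 85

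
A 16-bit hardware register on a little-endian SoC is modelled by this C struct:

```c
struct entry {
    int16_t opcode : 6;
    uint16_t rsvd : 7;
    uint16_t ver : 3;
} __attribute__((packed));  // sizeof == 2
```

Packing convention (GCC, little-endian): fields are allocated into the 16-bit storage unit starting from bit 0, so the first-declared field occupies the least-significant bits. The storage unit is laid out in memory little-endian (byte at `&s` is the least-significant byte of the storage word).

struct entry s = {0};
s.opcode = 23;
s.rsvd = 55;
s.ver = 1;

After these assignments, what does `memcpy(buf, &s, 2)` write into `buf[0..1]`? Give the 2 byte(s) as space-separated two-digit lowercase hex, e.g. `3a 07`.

d7 2d

[0+:6] opcode=23 & 0x3f = 0x17; word=0x0017
[6+:7] rsvd=55 & 0x7f = 0x37; word=0x0dd7
[13+:3] ver=1 & 0x7 = 0x1; word=0x2dd7
word = 0x2dd7 → little-endian bytes:
  [0]=0xd7  [1]=0x2d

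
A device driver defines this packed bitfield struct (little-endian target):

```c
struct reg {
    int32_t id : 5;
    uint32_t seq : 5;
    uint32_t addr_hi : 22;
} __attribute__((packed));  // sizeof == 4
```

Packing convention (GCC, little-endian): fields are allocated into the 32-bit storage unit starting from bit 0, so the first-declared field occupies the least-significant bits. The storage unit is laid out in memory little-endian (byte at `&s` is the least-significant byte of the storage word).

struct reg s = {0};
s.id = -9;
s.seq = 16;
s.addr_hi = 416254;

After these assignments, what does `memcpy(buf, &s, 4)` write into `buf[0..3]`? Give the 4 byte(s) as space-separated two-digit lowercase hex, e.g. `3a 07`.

17 fa 67 19

id (5b) val=-9 bits=0x17 at bit 0: 0x00000017
seq (5b) val=16 bits=0x10 at bit 5: 0x00000217
addr_hi (22b) val=416254 bits=0x659fe at bit 10: 0x1967fa17
word = 0x1967fa17 → little-endian bytes:
  [0]=0x17  [1]=0xfa  [2]=0x67  [3]=0x19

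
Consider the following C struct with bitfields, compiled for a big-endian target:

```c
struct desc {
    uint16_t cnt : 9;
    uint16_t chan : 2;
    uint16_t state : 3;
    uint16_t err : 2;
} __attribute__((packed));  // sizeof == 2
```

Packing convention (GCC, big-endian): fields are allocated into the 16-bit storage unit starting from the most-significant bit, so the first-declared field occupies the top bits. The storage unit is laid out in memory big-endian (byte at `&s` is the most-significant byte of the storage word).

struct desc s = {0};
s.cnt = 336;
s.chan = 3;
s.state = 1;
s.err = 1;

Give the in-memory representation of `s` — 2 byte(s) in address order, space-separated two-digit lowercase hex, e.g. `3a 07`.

[7+:9] cnt=336 & 0x1ff = 0x150; word=0xa800
[5+:2] chan=3 & 0x3 = 0x3; word=0xa860
[2+:3] state=1 & 0x7 = 0x1; word=0xa864
[0+:2] err=1 & 0x3 = 0x1; word=0xa865
word = 0xa865 → big-endian bytes:
  [0]=0xa8  [1]=0x65

a8 65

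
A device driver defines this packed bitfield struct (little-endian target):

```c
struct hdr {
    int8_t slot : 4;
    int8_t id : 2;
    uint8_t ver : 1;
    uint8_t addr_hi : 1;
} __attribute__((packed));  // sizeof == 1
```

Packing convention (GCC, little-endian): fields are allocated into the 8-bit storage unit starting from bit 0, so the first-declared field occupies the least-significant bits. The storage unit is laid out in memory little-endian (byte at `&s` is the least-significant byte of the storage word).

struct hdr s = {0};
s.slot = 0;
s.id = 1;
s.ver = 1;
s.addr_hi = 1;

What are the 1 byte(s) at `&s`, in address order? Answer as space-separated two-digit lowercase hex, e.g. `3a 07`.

d0

slot:4 = 0 → 0x0 << 0 → word 0x00
id:2 = 1 → 0x1 << 4 → word 0x10
ver:1 = 1 → 0x1 << 6 → word 0x50
addr_hi:1 = 1 → 0x1 << 7 → word 0xd0
word = 0xd0 → little-endian bytes:
  [0]=0xd0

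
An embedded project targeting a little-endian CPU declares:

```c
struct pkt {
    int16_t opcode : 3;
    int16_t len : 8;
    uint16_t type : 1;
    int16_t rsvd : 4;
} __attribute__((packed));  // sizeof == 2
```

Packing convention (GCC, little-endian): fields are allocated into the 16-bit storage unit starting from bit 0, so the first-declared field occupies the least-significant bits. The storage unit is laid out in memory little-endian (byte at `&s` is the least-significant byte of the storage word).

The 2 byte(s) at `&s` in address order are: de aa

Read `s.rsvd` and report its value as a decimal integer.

-6

[0]=0xde [1]=0xaa (little-endian) → word 0xaade
opcode:3 @ bit 0 → (0xaade>>0)&0x7 = 0x6
len:8 @ bit 3 → (0xaade>>3)&0xff = 0x5b
type:1 @ bit 11 → (0xaade>>11)&0x1 = 0x1
rsvd:4 @ bit 12 → (0xaade>>12)&0xf = 0xa  ←
rsvd signed 4b, MSB=1: 10 - 16 = -6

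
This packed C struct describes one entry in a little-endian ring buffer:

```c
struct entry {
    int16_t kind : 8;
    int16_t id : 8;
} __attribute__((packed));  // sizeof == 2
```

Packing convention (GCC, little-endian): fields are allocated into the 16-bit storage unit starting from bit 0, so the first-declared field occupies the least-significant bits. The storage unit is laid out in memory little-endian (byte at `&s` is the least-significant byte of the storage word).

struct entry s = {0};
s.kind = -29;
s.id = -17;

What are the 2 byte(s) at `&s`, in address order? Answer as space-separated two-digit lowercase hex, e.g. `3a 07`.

kind:8 = -29 → 0xe3 << 0 → word 0x00e3
id:8 = -17 → 0xef << 8 → word 0xefe3
word = 0xefe3 → little-endian bytes:
  [0]=0xe3  [1]=0xef

e3 ef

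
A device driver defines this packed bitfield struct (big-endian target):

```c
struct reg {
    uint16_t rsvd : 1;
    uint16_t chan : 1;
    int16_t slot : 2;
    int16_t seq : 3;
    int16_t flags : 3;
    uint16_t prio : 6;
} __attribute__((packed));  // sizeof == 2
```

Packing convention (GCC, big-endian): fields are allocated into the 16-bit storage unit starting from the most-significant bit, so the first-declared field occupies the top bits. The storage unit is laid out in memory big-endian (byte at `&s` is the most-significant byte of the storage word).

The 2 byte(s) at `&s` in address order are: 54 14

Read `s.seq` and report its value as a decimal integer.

2

[0]=0x54 [1]=0x14 (big-endian) → word 0x5414
rsvd:1 @ bit 15 → (0x5414>>15)&0x1 = 0x0
chan:1 @ bit 14 → (0x5414>>14)&0x1 = 0x1
slot:2 @ bit 12 → (0x5414>>12)&0x3 = 0x1
seq:3 @ bit 9 → (0x5414>>9)&0x7 = 0x2  ←
flags:3 @ bit 6 → (0x5414>>6)&0x7 = 0x0
prio:6 @ bit 0 → (0x5414>>0)&0x3f = 0x14
seq signed 3b, MSB=0: value = 2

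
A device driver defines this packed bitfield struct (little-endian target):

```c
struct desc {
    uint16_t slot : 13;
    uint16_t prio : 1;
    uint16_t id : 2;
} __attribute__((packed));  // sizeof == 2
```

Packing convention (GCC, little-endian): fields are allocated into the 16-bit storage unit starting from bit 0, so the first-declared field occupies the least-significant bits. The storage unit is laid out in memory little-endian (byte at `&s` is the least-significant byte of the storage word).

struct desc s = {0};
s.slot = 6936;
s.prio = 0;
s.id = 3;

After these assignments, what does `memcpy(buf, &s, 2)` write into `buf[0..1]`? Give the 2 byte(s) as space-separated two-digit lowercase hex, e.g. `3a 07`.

18 db

slot:13 = 6936 → 0x1b18 << 0 → word 0x1b18
prio:1 = 0 → 0x0 << 13 → word 0x1b18
id:2 = 3 → 0x3 << 14 → word 0xdb18
word = 0xdb18 → little-endian bytes:
  [0]=0x18  [1]=0xdb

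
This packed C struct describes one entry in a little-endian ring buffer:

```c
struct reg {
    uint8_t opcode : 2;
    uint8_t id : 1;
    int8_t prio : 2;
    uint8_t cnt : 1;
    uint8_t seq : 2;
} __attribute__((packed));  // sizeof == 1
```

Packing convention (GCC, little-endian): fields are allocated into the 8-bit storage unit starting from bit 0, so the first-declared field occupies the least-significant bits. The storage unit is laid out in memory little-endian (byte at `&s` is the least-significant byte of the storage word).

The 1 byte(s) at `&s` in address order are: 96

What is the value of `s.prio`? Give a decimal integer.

[0]=0x96 (little-endian) → word 0x96
opcode [0+:2] = (word>>0) & 0x3 = 2
id [2+:1] = (word>>2) & 0x1 = 1
prio [3+:2] = (word>>3) & 0x3 = 2  ←
cnt [5+:1] = (word>>5) & 0x1 = 0
seq [6+:2] = (word>>6) & 0x3 = 2
prio signed 2b, MSB=1: 2 - 4 = -2

-2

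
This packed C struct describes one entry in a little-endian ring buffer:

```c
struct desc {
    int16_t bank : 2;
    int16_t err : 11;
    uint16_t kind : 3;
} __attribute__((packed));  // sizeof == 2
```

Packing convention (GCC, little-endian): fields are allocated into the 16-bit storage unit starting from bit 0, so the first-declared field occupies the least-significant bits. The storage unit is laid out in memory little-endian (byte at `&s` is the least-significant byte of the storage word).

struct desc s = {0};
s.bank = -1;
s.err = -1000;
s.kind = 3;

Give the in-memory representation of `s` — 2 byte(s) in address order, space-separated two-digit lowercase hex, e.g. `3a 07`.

63 70

bank:2 = -1 → 0x3 << 0 → word 0x0003
err:11 = -1000 → 0x418 << 2 → word 0x1063
kind:3 = 3 → 0x3 << 13 → word 0x7063
word = 0x7063 → little-endian bytes:
  [0]=0x63  [1]=0x70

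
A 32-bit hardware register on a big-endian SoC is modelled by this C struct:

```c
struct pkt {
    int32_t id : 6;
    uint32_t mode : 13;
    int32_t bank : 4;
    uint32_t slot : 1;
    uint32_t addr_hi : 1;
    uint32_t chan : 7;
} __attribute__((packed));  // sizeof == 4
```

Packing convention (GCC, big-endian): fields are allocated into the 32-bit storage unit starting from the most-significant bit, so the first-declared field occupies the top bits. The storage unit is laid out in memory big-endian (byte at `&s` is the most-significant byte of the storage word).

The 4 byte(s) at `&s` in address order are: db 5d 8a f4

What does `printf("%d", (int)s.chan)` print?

116

[0]=0xdb [1]=0x5d [2]=0x8a [3]=0xf4 (big-endian) → word 0xdb5d8af4
id [26+:6] = (word>>26) & 0x3f = 54
mode [13+:13] = (word>>13) & 0x1fff = 6892
bank [9+:4] = (word>>9) & 0xf = 5
slot [8+:1] = (word>>8) & 0x1 = 0
addr_hi [7+:1] = (word>>7) & 0x1 = 1
chan [0+:7] = (word>>0) & 0x7f = 116  ←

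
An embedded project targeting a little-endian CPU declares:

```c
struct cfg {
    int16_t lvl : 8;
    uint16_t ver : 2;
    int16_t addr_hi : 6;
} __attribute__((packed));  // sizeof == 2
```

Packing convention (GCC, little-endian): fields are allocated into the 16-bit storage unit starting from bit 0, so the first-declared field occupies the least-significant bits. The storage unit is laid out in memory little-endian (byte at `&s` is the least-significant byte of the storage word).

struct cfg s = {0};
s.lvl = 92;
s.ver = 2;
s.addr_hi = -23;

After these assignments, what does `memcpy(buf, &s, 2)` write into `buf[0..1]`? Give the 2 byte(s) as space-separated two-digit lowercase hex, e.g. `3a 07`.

5c a6

lvl:8 = 92 → 0x5c << 0 → word 0x005c
ver:2 = 2 → 0x2 << 8 → word 0x025c
addr_hi:6 = -23 → 0x29 << 10 → word 0xa65c
word = 0xa65c → little-endian bytes:
  [0]=0x5c  [1]=0xa6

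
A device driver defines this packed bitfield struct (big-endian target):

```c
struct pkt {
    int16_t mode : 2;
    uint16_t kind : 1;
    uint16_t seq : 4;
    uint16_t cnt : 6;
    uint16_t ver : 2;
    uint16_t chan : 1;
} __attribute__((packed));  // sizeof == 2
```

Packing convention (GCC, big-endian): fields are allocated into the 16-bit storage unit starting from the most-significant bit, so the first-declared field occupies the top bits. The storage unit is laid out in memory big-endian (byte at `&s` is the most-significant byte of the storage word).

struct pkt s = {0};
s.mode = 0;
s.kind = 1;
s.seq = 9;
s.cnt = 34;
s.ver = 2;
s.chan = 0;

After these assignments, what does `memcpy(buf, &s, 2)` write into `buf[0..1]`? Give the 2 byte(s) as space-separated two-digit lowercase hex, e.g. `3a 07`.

mode:2 = 0 → 0x0 << 14 → word 0x0000
kind:1 = 1 → 0x1 << 13 → word 0x2000
seq:4 = 9 → 0x9 << 9 → word 0x3200
cnt:6 = 34 → 0x22 << 3 → word 0x3310
ver:2 = 2 → 0x2 << 1 → word 0x3314
chan:1 = 0 → 0x0 << 0 → word 0x3314
word = 0x3314 → big-endian bytes:
  [0]=0x33  [1]=0x14

33 14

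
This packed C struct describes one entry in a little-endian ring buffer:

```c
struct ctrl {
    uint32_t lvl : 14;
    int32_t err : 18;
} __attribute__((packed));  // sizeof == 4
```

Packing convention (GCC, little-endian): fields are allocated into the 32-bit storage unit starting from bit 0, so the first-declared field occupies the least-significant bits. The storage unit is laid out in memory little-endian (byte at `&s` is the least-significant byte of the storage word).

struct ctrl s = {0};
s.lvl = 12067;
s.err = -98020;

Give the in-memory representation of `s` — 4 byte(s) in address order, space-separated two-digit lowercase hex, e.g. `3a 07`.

23 2f 47 a0

lvl (14b) val=12067 bits=0x2f23 at bit 0: 0x00002f23
err (18b) val=-98020 bits=0x2811c at bit 14: 0xa0472f23
word = 0xa0472f23 → little-endian bytes:
  [0]=0x23  [1]=0x2f  [2]=0x47  [3]=0xa0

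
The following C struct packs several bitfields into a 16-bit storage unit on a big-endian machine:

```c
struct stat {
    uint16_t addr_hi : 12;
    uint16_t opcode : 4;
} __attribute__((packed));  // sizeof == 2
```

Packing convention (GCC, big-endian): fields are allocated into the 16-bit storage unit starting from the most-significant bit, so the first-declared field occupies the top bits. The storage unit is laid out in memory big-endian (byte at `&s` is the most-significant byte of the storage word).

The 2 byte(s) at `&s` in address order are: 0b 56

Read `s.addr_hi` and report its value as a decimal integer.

181

[0]=0x0b [1]=0x56 (big-endian) → word 0x0b56
addr_hi [4+:12] = (word>>4) & 0xfff = 181  ←
opcode [0+:4] = (word>>0) & 0xf = 6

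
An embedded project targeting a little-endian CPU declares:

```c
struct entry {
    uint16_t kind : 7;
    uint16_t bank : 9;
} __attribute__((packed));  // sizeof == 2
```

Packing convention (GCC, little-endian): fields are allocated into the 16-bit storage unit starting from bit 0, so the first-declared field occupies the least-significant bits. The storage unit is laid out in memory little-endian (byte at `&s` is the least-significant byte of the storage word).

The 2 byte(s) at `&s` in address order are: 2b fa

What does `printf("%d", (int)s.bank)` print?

500

[0]=0x2b [1]=0xfa (little-endian) → word 0xfa2b
kind [0+:7] = (word>>0) & 0x7f = 43
bank [7+:9] = (word>>7) & 0x1ff = 500  ←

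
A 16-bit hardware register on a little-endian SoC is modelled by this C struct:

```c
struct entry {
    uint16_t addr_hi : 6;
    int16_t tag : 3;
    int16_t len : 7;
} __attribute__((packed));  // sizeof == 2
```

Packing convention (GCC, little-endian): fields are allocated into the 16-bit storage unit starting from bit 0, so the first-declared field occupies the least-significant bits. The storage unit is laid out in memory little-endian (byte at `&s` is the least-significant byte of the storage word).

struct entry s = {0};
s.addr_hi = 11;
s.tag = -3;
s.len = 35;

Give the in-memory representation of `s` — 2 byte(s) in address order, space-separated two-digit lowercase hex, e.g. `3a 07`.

4b 47

addr_hi:6 = 11 → 0xb << 0 → word 0x000b
tag:3 = -3 → 0x5 << 6 → word 0x014b
len:7 = 35 → 0x23 << 9 → word 0x474b
word = 0x474b → little-endian bytes:
  [0]=0x4b  [1]=0x47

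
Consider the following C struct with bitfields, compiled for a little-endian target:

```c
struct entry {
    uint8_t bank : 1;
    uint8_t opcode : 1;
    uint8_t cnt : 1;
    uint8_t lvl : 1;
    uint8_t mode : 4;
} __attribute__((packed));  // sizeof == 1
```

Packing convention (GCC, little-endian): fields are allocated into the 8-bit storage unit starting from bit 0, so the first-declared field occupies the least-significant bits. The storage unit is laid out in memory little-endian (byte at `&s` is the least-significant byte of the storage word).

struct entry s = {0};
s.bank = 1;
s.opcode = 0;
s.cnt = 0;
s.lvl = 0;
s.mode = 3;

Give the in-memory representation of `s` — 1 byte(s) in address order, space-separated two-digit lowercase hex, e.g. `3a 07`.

[0+:1] bank=1 & 0x1 = 0x1; word=0x01
[1+:1] opcode=0 & 0x1 = 0x0; word=0x01
[2+:1] cnt=0 & 0x1 = 0x0; word=0x01
[3+:1] lvl=0 & 0x1 = 0x0; word=0x01
[4+:4] mode=3 & 0xf = 0x3; word=0x31
word = 0x31 → little-endian bytes:
  [0]=0x31

31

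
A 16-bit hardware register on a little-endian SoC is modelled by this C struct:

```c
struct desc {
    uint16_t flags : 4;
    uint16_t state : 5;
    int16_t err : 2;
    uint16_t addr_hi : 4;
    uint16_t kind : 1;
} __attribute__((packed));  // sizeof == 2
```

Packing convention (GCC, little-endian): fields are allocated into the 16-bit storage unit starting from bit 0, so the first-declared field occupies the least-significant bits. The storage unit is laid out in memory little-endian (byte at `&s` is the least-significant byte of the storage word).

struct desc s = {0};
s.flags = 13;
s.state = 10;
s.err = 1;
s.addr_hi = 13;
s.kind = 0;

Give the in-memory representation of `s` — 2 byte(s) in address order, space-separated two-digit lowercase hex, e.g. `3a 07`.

flags:4 = 13 → 0xd << 0 → word 0x000d
state:5 = 10 → 0xa << 4 → word 0x00ad
err:2 = 1 → 0x1 << 9 → word 0x02ad
addr_hi:4 = 13 → 0xd << 11 → word 0x6aad
kind:1 = 0 → 0x0 << 15 → word 0x6aad
word = 0x6aad → little-endian bytes:
  [0]=0xad  [1]=0x6a

ad 6a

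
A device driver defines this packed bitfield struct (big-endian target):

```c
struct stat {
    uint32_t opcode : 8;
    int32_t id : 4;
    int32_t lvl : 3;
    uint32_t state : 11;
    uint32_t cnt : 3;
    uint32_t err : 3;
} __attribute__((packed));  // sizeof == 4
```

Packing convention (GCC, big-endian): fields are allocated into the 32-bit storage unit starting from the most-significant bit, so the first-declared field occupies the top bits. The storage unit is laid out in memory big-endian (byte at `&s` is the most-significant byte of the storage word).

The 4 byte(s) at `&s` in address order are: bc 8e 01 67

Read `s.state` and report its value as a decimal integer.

[0]=0xbc [1]=0x8e [2]=0x01 [3]=0x67 (big-endian) → word 0xbc8e0167
opcode [24+:8] = (word>>24) & 0xff = 188
id [20+:4] = (word>>20) & 0xf = 8
lvl [17+:3] = (word>>17) & 0x7 = 7
state [6+:11] = (word>>6) & 0x7ff = 5  ←
cnt [3+:3] = (word>>3) & 0x7 = 4
err [0+:3] = (word>>0) & 0x7 = 7

5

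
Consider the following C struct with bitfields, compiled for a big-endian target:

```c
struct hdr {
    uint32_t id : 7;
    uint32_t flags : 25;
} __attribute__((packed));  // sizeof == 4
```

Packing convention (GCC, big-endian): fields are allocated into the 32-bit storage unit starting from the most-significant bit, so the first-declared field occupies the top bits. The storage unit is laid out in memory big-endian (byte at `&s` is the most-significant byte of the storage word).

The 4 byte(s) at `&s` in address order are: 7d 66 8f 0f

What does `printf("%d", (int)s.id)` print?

[0]=0x7d [1]=0x66 [2]=0x8f [3]=0x0f (big-endian) → word 0x7d668f0f
id [25+:7] = (word>>25) & 0x7f = 62  ←
flags [0+:25] = (word>>0) & 0x1ffffff = 23498511

62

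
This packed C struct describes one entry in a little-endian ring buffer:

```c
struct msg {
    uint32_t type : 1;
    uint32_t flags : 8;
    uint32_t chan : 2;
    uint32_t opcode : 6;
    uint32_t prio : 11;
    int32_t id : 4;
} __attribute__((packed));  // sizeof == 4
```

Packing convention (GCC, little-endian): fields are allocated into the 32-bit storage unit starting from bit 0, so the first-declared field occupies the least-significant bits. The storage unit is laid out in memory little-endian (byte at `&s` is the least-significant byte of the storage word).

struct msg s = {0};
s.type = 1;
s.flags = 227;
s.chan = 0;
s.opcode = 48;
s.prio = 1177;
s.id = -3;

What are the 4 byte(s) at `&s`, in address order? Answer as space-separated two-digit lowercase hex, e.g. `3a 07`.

c7 81 33 d9

type (1b) val=1 bits=0x1 at bit 0: 0x00000001
flags (8b) val=227 bits=0xe3 at bit 1: 0x000001c7
chan (2b) val=0 bits=0x0 at bit 9: 0x000001c7
opcode (6b) val=48 bits=0x30 at bit 11: 0x000181c7
prio (11b) val=1177 bits=0x499 at bit 17: 0x093381c7
id (4b) val=-3 bits=0xd at bit 28: 0xd93381c7
word = 0xd93381c7 → little-endian bytes:
  [0]=0xc7  [1]=0x81  [2]=0x33  [3]=0xd9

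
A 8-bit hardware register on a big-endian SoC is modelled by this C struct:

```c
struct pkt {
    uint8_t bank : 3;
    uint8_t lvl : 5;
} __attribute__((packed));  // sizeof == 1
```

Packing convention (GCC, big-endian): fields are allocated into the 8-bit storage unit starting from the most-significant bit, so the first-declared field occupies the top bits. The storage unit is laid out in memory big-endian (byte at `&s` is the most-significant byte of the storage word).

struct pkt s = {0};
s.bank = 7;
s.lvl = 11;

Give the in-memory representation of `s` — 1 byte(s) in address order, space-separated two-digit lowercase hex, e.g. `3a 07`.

[5+:3] bank=7 & 0x7 = 0x7; word=0xe0
[0+:5] lvl=11 & 0x1f = 0xb; word=0xeb
word = 0xeb → big-endian bytes:
  [0]=0xeb

eb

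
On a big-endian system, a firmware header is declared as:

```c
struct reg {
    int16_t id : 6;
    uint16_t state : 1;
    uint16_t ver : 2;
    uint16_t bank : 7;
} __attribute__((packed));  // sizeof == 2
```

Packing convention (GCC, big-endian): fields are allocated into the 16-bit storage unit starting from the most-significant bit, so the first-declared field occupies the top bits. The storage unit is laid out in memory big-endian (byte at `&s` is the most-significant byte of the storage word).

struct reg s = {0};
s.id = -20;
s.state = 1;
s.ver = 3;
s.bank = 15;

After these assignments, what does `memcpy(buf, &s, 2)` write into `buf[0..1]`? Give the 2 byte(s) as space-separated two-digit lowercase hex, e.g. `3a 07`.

[10+:6] id=-20 & 0x3f = 0x2c; word=0xb000
[9+:1] state=1 & 0x1 = 0x1; word=0xb200
[7+:2] ver=3 & 0x3 = 0x3; word=0xb380
[0+:7] bank=15 & 0x7f = 0xf; word=0xb38f
word = 0xb38f → big-endian bytes:
  [0]=0xb3  [1]=0x8f

b3 8f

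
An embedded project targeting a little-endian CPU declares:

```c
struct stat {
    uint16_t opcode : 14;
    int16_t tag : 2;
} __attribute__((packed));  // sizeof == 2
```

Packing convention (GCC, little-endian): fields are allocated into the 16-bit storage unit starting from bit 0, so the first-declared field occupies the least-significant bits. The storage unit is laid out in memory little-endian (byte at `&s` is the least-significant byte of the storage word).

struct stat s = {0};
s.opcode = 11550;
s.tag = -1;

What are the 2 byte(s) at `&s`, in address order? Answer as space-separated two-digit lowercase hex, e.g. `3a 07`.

[0+:14] opcode=11550 & 0x3fff = 0x2d1e; word=0x2d1e
[14+:2] tag=-1 & 0x3 = 0x3; word=0xed1e
word = 0xed1e → little-endian bytes:
  [0]=0x1e  [1]=0xed

1e ed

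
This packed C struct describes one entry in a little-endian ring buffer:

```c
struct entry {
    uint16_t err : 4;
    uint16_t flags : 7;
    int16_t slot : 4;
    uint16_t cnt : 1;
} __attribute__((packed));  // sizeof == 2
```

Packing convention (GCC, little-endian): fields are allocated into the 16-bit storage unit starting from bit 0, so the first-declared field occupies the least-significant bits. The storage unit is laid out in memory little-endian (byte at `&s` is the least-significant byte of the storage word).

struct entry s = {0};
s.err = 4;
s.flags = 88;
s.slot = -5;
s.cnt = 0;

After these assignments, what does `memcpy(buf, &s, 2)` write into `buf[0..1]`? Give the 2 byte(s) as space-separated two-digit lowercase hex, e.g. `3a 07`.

[0+:4] err=4 & 0xf = 0x4; word=0x0004
[4+:7] flags=88 & 0x7f = 0x58; word=0x0584
[11+:4] slot=-5 & 0xf = 0xb; word=0x5d84
[15+:1] cnt=0 & 0x1 = 0x0; word=0x5d84
word = 0x5d84 → little-endian bytes:
  [0]=0x84  [1]=0x5d

84 5d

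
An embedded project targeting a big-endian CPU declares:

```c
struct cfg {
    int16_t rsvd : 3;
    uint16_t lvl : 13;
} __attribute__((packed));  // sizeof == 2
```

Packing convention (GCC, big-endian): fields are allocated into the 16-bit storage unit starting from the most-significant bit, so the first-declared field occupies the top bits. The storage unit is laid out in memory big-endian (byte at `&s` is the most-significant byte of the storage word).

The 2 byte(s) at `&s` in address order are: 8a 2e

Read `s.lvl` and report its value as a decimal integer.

2606

[0]=0x8a [1]=0x2e (big-endian) → word 0x8a2e
rsvd:3 @ bit 13 → (0x8a2e>>13)&0x7 = 0x4
lvl:13 @ bit 0 → (0x8a2e>>0)&0x1fff = 0xa2e  ←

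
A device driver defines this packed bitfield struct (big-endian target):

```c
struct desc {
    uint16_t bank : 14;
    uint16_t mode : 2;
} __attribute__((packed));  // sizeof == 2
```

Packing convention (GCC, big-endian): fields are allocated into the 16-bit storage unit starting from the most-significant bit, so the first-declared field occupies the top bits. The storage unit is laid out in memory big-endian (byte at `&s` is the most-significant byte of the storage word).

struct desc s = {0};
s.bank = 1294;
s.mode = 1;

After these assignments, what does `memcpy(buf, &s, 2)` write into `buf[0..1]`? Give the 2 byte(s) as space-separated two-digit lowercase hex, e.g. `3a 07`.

14 39

[2+:14] bank=1294 & 0x3fff = 0x50e; word=0x1438
[0+:2] mode=1 & 0x3 = 0x1; word=0x1439
word = 0x1439 → big-endian bytes:
  [0]=0x14  [1]=0x39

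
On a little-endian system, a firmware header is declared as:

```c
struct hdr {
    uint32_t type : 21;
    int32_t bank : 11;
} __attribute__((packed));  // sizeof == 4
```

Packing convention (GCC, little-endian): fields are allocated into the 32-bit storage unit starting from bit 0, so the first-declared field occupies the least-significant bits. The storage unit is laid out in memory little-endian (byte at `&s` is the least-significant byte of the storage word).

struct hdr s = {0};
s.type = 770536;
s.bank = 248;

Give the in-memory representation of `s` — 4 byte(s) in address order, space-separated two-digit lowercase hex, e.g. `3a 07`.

[0+:21] type=770536 & 0x1fffff = 0xbc1e8; word=0x000bc1e8
[21+:11] bank=248 & 0x7ff = 0xf8; word=0x1f0bc1e8
word = 0x1f0bc1e8 → little-endian bytes:
  [0]=0xe8  [1]=0xc1  [2]=0x0b  [3]=0x1f

e8 c1 0b 1f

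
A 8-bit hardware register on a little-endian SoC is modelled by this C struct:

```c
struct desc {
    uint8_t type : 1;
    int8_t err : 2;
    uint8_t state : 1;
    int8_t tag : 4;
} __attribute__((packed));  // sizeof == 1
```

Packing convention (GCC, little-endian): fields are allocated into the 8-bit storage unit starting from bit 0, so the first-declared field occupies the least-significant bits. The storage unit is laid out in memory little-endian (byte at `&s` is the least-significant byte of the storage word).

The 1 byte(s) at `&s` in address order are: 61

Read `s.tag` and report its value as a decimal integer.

6

[0]=0x61 (little-endian) → word 0x61
type [0+:1] = (word>>0) & 0x1 = 1
err [1+:2] = (word>>1) & 0x3 = 0
state [3+:1] = (word>>3) & 0x1 = 0
tag [4+:4] = (word>>4) & 0xf = 6  ←
tag signed 4b, MSB=0: value = 6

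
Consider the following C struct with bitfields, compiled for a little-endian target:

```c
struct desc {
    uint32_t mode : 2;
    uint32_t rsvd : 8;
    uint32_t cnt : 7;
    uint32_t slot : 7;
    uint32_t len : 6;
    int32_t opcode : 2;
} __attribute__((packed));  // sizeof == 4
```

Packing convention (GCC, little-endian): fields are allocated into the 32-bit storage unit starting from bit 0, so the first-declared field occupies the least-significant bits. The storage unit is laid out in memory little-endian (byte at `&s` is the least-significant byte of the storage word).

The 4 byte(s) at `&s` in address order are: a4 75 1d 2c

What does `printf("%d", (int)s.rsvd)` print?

105

[0]=0xa4 [1]=0x75 [2]=0x1d [3]=0x2c (little-endian) → word 0x2c1d75a4
mode:2 @ bit 0 → (0x2c1d75a4>>0)&0x3 = 0x0
rsvd:8 @ bit 2 → (0x2c1d75a4>>2)&0xff = 0x69  ←
cnt:7 @ bit 10 → (0x2c1d75a4>>10)&0x7f = 0x5d
slot:7 @ bit 17 → (0x2c1d75a4>>17)&0x7f = 0xe
len:6 @ bit 24 → (0x2c1d75a4>>24)&0x3f = 0x2c
opcode:2 @ bit 30 → (0x2c1d75a4>>30)&0x3 = 0x0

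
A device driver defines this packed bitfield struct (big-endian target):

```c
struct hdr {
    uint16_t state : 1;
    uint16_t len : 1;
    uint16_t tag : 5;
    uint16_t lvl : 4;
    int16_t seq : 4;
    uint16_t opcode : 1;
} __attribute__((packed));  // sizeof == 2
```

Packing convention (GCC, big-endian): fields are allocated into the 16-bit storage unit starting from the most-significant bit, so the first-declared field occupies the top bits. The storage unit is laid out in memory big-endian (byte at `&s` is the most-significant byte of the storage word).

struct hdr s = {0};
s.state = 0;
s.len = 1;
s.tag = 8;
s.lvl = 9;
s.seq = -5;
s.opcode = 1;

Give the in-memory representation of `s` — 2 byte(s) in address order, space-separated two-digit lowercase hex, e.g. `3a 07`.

51 37

[15+:1] state=0 & 0x1 = 0x0; word=0x0000
[14+:1] len=1 & 0x1 = 0x1; word=0x4000
[9+:5] tag=8 & 0x1f = 0x8; word=0x5000
[5+:4] lvl=9 & 0xf = 0x9; word=0x5120
[1+:4] seq=-5 & 0xf = 0xb; word=0x5136
[0+:1] opcode=1 & 0x1 = 0x1; word=0x5137
word = 0x5137 → big-endian bytes:
  [0]=0x51  [1]=0x37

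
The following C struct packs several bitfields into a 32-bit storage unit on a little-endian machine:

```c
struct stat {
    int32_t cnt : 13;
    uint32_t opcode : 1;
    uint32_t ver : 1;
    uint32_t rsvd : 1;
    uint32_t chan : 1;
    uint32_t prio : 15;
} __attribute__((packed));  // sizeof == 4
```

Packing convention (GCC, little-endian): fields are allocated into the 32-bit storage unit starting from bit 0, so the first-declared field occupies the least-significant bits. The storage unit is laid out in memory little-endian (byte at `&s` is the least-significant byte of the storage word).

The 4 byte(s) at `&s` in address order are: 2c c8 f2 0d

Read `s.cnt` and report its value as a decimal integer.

[0]=0x2c [1]=0xc8 [2]=0xf2 [3]=0x0d (little-endian) → word 0x0df2c82c
cnt:13 @ bit 0 → (0x0df2c82c>>0)&0x1fff = 0x82c  ←
opcode:1 @ bit 13 → (0x0df2c82c>>13)&0x1 = 0x0
ver:1 @ bit 14 → (0x0df2c82c>>14)&0x1 = 0x1
rsvd:1 @ bit 15 → (0x0df2c82c>>15)&0x1 = 0x1
chan:1 @ bit 16 → (0x0df2c82c>>16)&0x1 = 0x0
prio:15 @ bit 17 → (0x0df2c82c>>17)&0x7fff = 0x6f9
cnt signed 13b, MSB=0: value = 2092

2092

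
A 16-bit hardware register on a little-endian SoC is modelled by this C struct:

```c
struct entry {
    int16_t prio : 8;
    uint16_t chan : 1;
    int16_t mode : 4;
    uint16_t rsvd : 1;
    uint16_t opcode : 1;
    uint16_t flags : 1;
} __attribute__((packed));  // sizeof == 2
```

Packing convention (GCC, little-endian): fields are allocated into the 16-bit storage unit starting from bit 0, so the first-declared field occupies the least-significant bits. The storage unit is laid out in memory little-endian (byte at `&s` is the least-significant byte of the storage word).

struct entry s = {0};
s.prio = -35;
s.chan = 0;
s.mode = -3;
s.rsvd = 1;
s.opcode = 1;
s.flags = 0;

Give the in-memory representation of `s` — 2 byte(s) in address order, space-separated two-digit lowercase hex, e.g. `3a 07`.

dd 7a

prio:8 = -35 → 0xdd << 0 → word 0x00dd
chan:1 = 0 → 0x0 << 8 → word 0x00dd
mode:4 = -3 → 0xd << 9 → word 0x1add
rsvd:1 = 1 → 0x1 << 13 → word 0x3add
opcode:1 = 1 → 0x1 << 14 → word 0x7add
flags:1 = 0 → 0x0 << 15 → word 0x7add
word = 0x7add → little-endian bytes:
  [0]=0xdd  [1]=0x7a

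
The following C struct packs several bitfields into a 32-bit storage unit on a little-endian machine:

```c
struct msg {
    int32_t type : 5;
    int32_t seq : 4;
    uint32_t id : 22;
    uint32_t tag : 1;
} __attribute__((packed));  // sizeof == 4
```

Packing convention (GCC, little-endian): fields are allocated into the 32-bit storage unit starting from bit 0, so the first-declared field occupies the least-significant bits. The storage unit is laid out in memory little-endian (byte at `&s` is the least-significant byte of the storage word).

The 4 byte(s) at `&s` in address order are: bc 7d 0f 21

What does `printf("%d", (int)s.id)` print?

[0]=0xbc [1]=0x7d [2]=0x0f [3]=0x21 (little-endian) → word 0x210f7dbc
type:5 @ bit 0 → (0x210f7dbc>>0)&0x1f = 0x1c
seq:4 @ bit 5 → (0x210f7dbc>>5)&0xf = 0xd
id:22 @ bit 9 → (0x210f7dbc>>9)&0x3fffff = 0x1087be  ←
tag:1 @ bit 31 → (0x210f7dbc>>31)&0x1 = 0x0

1083326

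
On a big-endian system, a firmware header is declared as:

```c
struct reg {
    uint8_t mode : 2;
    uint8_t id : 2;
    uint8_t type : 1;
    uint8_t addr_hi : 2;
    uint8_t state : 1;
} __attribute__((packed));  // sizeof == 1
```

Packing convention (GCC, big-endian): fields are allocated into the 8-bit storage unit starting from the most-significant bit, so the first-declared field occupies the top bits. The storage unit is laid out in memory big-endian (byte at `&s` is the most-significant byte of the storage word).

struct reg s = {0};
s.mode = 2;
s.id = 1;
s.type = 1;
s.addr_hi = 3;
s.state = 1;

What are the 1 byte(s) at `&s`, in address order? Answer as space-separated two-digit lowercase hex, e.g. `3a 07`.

9f

mode (2b) val=2 bits=0x2 at bit 6: 0x80
id (2b) val=1 bits=0x1 at bit 4: 0x90
type (1b) val=1 bits=0x1 at bit 3: 0x98
addr_hi (2b) val=3 bits=0x3 at bit 1: 0x9e
state (1b) val=1 bits=0x1 at bit 0: 0x9f
word = 0x9f → big-endian bytes:
  [0]=0x9f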